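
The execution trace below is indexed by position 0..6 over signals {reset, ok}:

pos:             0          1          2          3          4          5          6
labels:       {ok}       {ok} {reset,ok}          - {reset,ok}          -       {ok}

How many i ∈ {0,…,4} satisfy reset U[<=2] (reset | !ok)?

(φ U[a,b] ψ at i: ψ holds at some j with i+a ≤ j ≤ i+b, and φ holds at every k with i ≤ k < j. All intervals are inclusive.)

Evaluate at each i in [0,4]:
  i=0: ✗ (lhs fails at k=0 before rhs at j=2)
  i=1: ✗ (lhs fails at k=1 before rhs at j=2)
  i=2: ✓ (rhs at j=2)
  i=3: ✓ (rhs at j=3)
  i=4: ✓ (rhs at j=4)
Positions where it holds: {2, 3, 4} → 3.

3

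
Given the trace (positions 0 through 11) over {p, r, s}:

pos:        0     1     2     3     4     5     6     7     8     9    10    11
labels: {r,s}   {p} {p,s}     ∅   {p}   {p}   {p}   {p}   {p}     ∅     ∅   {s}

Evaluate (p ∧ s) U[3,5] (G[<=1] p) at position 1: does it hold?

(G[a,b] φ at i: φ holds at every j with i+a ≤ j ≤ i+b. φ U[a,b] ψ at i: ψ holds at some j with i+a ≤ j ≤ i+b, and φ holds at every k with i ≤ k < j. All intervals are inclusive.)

No

Need some j in [4,6] with G[<=1] p, and (p ∧ s) at every k in [1,j-1].
  j=4: G[<=1] p holds, but (p ∧ s) fails at k=1 → not this j.
  j=5: G[<=1] p holds, but (p ∧ s) fails at k=1 → not this j.
  j=6: G[<=1] p holds, but (p ∧ s) fails at k=1 → not this j.
No j in the window works → until fails.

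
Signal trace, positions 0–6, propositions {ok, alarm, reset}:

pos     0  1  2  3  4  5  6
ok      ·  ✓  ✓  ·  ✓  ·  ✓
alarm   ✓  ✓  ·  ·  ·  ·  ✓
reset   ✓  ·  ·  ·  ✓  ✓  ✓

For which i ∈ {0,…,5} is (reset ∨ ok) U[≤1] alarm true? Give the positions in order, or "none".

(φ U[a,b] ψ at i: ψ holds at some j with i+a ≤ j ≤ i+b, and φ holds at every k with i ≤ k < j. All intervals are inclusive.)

Evaluate at each i in [0,5]:
  i=0: ✓ (rhs at j=0)
  i=1: ✓ (rhs at j=1)
  i=2: ✗ (no rhs in [2,3])
  i=3: ✗ (no rhs in [3,4])
  i=4: ✗ (no rhs in [4,5])
  i=5: ✓ (rhs at j=6; lhs holds on [5,5])

0, 1, 5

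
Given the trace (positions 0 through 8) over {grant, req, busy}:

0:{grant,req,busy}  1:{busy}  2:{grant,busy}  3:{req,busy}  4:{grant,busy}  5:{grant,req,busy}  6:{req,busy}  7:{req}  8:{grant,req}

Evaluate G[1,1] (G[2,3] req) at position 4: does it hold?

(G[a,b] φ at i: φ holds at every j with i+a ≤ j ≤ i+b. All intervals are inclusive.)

Holds

Check G[2,3] req at every j in [5,5]:
  j=5: holds on [7,8]
All positions satisfy it → formula holds.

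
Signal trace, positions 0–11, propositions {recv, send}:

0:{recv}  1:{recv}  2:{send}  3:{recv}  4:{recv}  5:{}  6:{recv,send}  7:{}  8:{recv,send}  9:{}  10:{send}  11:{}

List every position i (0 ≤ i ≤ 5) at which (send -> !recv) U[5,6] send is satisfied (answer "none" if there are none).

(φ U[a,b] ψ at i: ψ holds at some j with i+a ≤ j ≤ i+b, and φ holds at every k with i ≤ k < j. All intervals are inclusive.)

0, 1

Evaluate at each i in [0,5]:
  i=0: ✓ (rhs at j=6; lhs holds on [0,5])
  i=1: ✓ (rhs at j=6; lhs holds on [1,5])
  i=2: ✗ (lhs fails at k=6 before rhs at j=8)
  i=3: ✗ (lhs fails at k=6 before rhs at j=8)
  i=4: ✗ (lhs fails at k=6 before rhs at j=10)
  i=5: ✗ (lhs fails at k=6 before rhs at j=10)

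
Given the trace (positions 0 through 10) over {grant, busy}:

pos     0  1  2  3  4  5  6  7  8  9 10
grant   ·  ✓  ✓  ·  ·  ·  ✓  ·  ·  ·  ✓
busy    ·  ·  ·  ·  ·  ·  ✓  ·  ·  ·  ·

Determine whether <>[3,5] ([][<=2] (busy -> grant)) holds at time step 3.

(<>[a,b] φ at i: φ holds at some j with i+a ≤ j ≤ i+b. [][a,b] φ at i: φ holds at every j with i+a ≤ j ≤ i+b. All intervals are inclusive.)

Check [][<=2] (busy -> grant) at each j in [6,8]:
  j=6: holds on [6,8]
  j=7: holds on [7,9]
  j=8: holds on [8,10]
Found at j=6 → formula holds.

True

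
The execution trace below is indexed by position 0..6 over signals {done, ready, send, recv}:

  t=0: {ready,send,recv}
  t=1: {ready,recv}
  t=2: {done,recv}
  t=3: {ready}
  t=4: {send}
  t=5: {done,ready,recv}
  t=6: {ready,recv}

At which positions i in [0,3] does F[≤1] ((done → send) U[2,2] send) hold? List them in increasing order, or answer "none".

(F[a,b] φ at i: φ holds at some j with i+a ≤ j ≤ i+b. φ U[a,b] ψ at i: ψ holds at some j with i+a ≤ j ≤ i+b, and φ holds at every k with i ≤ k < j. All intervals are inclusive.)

Evaluate at each i in [0,3]:
  i=0: ✗ (none in [0,1])
  i=1: ✗ (none in [1,2])
  i=2: ✗ (none in [2,3])
  i=3: ✗ (none in [3,4])

none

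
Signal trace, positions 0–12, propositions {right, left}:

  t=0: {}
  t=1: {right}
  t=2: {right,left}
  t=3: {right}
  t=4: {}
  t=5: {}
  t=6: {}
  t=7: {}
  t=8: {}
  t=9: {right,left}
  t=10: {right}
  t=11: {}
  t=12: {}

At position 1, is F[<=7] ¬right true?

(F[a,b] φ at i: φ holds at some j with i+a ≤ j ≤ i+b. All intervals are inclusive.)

Check ¬right at each j in [1,8]:
  j=1: false
  j=2: false
  j=3: false
  j=4: true
  j=5: true
  j=6: true
  j=7: true
  j=8: true
Found at j=4 → formula holds.

Yes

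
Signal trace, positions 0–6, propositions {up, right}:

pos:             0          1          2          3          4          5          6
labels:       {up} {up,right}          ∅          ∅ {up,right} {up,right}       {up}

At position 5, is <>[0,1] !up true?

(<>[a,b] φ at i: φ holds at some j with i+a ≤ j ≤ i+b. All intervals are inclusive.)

Does not hold

Check !up at each j in [5,6]:
  j=5: false
  j=6: false
No position in the window satisfies it → formula fails.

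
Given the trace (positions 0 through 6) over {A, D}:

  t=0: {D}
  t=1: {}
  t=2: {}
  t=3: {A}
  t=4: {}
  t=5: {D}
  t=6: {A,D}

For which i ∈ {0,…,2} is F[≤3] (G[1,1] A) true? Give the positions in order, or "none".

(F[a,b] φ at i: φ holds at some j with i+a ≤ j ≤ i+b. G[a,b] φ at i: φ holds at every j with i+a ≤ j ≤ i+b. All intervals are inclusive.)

Evaluate at each i in [0,2]:
  i=0: ✓ (witness j=2)
  i=1: ✓ (witness j=2)
  i=2: ✓ (witness j=2)

0, 1, 2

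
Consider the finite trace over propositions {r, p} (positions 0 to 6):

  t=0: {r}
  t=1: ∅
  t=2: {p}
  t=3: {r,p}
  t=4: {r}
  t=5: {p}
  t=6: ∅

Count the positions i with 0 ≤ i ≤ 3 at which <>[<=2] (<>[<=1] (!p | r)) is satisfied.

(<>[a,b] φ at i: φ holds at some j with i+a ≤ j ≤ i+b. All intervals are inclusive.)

4

Evaluate at each i in [0,3]:
  i=0: ✓ (witness j=0)
  i=1: ✓ (witness j=1)
  i=2: ✓ (witness j=2)
  i=3: ✓ (witness j=3)
Positions where it holds: {0, 1, 2, 3} → 4.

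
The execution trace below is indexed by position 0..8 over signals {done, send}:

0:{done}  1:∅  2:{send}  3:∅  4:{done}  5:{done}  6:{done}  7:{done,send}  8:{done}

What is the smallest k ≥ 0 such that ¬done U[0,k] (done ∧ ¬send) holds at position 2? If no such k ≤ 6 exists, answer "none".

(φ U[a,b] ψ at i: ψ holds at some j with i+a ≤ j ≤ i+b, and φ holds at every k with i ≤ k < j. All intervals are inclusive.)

Need earliest j ≥ 2 with (done ∧ ¬send), and ¬done at every k in [2,j-1].
  j=2: rhs fails.
  j=3: rhs fails.
  j=4: rhs holds; lhs holds on [2,3]. k = 2.

2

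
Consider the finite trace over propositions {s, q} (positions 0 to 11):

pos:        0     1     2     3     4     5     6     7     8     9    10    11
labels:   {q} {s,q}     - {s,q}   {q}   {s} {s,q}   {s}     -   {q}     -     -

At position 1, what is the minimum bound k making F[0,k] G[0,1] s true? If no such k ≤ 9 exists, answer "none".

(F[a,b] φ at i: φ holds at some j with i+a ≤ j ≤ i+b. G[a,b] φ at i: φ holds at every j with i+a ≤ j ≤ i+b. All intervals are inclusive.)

4

Scan j = 1,2,… for G[0,1] s:
  j=1: fails
  j=2: fails
  j=3: fails
  j=4: fails
  j=5: holds
First hit at j=5, so smallest k = 5-1 = 4.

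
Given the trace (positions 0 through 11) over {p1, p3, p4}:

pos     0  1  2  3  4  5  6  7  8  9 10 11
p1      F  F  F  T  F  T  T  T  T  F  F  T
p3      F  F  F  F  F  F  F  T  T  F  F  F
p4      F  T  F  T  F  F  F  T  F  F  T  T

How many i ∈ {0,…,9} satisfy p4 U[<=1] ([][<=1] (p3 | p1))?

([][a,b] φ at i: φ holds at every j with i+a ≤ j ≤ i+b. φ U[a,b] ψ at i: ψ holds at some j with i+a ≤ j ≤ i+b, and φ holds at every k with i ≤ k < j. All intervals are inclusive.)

3

Evaluate at each i in [0,9]:
  i=0: ✗ (no rhs in [0,1])
  i=1: ✗ (no rhs in [1,2])
  i=2: ✗ (no rhs in [2,3])
  i=3: ✗ (no rhs in [3,4])
  i=4: ✗ (lhs fails at k=4 before rhs at j=5)
  i=5: ✓ (rhs at j=5)
  i=6: ✓ (rhs at j=6)
  i=7: ✓ (rhs at j=7)
  i=8: ✗ (no rhs in [8,9])
  i=9: ✗ (no rhs in [9,10])
Positions where it holds: {5, 6, 7} → 3.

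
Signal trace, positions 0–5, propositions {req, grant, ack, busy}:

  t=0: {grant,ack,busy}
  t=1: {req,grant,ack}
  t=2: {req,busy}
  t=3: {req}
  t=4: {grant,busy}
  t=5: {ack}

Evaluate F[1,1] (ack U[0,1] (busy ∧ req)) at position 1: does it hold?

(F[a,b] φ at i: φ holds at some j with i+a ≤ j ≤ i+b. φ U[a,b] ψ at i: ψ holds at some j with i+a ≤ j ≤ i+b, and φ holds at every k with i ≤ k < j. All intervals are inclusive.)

Holds

Check (ack U[0,1] (busy ∧ req)) at each j in [2,2]:
  j=2: holds
Found at j=2 → formula holds.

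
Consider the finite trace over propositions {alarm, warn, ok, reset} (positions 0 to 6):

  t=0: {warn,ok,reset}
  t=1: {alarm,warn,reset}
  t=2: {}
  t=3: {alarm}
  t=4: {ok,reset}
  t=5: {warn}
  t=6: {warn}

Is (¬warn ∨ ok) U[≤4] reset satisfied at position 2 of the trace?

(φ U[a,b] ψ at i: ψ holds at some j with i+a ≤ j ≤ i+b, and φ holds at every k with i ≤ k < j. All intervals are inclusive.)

Need some j in [2,6] with reset, and (¬warn ∨ ok) at every k in [2,j-1].
  j=2: reset false.
  j=3: reset false.
  j=4: reset holds; (¬warn ∨ ok) holds at every k in [2,3] → satisfied.

True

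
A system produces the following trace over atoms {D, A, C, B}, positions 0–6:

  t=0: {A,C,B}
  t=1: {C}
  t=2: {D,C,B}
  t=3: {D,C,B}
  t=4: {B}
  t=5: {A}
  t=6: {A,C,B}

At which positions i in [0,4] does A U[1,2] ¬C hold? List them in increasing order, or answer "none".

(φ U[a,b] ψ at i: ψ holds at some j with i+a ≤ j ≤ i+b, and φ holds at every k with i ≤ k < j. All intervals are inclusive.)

Evaluate at each i in [0,4]:
  i=0: ✗ (no rhs in [1,2])
  i=1: ✗ (no rhs in [2,3])
  i=2: ✗ (lhs fails at k=2 before rhs at j=4)
  i=3: ✗ (lhs fails at k=3 before rhs at j=4)
  i=4: ✗ (lhs fails at k=4 before rhs at j=5)

none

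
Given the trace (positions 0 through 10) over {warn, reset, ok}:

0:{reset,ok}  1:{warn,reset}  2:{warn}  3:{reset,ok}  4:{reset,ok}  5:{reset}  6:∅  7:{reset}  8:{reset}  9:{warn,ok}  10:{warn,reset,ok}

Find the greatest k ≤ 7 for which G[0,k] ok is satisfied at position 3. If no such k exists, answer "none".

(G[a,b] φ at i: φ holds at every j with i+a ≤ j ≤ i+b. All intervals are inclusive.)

1

ok must hold from j=3 onward; find where it first fails.
  j=3: holds
  j=4: holds
  j=5: fails
Holds on [3,4], so largest k = 1.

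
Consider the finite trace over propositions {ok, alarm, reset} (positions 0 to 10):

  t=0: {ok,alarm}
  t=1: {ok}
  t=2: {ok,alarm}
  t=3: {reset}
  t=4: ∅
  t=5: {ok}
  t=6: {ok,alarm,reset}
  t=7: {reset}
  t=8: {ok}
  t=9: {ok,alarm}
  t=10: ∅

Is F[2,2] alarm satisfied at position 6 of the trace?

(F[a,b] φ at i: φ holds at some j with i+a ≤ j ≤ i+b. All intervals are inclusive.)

Check alarm at each j in [8,8]:
  j=8: false
No position in the window satisfies it → formula fails.

Does not hold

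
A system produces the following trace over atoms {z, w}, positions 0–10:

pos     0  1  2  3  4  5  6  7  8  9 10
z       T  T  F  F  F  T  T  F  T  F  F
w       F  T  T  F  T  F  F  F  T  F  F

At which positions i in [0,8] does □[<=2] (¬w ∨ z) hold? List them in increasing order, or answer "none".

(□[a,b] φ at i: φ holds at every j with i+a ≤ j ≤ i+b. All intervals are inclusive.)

5, 6, 7, 8

Evaluate at each i in [0,8]:
  i=0: ✗ (fails at j=2)
  i=1: ✗ (fails at j=2)
  i=2: ✗ (fails at j=2)
  i=3: ✗ (fails at j=4)
  i=4: ✗ (fails at j=4)
  i=5: ✓ (all of [5,7])
  i=6: ✓ (all of [6,8])
  i=7: ✓ (all of [7,9])
  i=8: ✓ (all of [8,10])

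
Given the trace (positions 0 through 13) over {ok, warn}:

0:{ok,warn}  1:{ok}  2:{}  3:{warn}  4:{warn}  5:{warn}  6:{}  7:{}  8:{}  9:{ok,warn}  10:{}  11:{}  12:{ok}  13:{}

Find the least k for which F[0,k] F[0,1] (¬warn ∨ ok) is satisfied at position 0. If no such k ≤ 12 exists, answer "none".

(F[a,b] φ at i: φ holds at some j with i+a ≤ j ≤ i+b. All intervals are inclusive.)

Scan j = 0,1,… for F[0,1] (¬warn ∨ ok):
  j=0: holds
First hit at j=0, so smallest k = 0-0 = 0.

0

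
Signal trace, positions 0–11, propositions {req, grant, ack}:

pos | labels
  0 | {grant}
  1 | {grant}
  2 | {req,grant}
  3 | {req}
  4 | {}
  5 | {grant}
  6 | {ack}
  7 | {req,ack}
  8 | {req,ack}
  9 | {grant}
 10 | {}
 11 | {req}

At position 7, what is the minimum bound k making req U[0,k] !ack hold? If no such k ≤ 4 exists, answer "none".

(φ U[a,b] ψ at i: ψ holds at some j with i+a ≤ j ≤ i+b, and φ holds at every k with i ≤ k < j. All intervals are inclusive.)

Need earliest j ≥ 7 with !ack, and req at every k in [7,j-1].
  j=7: rhs fails.
  j=8: rhs fails.
  j=9: rhs holds; lhs holds on [7,8]. k = 2.

2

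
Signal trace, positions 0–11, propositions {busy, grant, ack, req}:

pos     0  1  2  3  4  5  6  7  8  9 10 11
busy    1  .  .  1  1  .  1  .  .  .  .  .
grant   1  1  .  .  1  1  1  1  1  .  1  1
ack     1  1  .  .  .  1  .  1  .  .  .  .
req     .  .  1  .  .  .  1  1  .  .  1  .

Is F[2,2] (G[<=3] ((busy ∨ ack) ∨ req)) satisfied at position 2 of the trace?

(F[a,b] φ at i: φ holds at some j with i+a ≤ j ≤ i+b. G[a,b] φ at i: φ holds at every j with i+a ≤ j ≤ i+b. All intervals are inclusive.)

Check G[<=3] ((busy ∨ ack) ∨ req) at each j in [4,4]:
  j=4: holds on [4,7]
Found at j=4 → formula holds.

Holds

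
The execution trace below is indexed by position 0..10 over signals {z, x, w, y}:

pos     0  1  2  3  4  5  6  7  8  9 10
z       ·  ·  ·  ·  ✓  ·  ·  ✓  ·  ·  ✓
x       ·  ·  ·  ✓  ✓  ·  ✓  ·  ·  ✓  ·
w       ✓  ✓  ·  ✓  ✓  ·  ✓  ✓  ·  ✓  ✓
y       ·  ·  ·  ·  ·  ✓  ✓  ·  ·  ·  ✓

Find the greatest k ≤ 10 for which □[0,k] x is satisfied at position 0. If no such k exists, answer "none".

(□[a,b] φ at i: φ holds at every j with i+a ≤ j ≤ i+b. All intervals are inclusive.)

x must hold from j=0 onward; find where it first fails.
  j=0: fails → no k works.

none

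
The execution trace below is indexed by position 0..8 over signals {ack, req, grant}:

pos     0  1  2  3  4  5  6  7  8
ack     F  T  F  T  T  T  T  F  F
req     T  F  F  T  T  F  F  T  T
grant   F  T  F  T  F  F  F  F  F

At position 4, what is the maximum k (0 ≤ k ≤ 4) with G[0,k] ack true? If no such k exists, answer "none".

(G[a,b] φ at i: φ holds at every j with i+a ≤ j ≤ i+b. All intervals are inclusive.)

ack must hold from j=4 onward; find where it first fails.
  j=4: holds
  j=5: holds
  j=6: holds
  j=7: fails
Holds on [4,6], so largest k = 2.

2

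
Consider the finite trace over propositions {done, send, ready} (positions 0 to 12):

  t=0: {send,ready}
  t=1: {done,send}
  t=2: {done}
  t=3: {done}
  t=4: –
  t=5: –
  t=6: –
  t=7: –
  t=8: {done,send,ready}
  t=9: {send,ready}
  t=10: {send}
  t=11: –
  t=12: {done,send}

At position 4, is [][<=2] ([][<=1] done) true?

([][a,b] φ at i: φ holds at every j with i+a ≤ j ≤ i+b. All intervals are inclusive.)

Check [][<=1] done at every j in [4,6]:
  j=4: fails at 4
  j=5: fails at 5
  j=6: fails at 6
Fails at j=4 → formula fails.

No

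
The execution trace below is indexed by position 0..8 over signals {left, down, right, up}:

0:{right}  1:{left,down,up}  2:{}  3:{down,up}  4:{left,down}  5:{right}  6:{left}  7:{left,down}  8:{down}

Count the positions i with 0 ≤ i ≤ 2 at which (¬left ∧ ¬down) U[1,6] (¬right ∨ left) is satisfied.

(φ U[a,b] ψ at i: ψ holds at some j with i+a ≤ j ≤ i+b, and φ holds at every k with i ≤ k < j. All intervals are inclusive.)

Evaluate at each i in [0,2]:
  i=0: ✓ (rhs at j=1; lhs holds on [0,0])
  i=1: ✗ (lhs fails at k=1 before rhs at j=2)
  i=2: ✓ (rhs at j=3; lhs holds on [2,2])
Positions where it holds: {0, 2} → 2.

2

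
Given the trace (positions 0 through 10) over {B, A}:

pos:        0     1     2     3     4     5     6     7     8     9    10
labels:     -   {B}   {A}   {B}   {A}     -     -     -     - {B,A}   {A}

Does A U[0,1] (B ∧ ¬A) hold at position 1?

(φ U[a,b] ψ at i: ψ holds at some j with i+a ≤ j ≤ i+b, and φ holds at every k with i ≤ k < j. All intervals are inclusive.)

Yes

Need some j in [1,2] with (B ∧ ¬A), and A at every k in [1,j-1].
  j=1: (B ∧ ¬A) holds; no prefix to check → satisfied.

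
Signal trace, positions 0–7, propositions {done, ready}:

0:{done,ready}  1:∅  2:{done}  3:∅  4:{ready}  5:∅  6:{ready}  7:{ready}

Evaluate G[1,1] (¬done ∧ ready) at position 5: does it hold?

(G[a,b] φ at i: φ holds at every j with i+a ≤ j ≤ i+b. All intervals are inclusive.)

Check (¬done ∧ ready) at every j in [6,6]:
  j=6: true
All positions satisfy it → formula holds.

True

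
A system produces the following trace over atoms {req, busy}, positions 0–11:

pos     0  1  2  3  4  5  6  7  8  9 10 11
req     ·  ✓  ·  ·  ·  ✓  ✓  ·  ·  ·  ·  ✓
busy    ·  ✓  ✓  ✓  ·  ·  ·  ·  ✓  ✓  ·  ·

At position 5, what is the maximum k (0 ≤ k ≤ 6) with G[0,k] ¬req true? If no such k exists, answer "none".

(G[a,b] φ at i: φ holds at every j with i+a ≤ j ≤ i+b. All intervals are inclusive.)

¬req must hold from j=5 onward; find where it first fails.
  j=5: fails → no k works.

none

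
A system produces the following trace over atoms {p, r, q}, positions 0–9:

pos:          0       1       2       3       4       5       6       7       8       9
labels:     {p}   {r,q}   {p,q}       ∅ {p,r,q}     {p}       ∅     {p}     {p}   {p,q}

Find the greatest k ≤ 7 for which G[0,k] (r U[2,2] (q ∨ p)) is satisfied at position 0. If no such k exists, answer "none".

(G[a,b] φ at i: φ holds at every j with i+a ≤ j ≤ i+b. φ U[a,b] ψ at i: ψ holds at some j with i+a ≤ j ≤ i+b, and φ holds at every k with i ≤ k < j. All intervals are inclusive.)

none

(r U[2,2] (q ∨ p)) must hold from j=0 onward; find where it first fails.
  j=0: fails → no k works.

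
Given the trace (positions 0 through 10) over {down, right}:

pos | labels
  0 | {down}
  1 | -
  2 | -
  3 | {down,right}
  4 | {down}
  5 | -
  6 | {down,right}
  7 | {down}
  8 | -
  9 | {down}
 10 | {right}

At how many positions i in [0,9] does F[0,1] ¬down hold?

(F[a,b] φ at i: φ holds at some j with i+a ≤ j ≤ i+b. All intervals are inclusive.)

Evaluate at each i in [0,9]:
  i=0: ✓ (witness j=1)
  i=1: ✓ (witness j=1)
  i=2: ✓ (witness j=2)
  i=3: ✗ (none in [3,4])
  i=4: ✓ (witness j=5)
  i=5: ✓ (witness j=5)
  i=6: ✗ (none in [6,7])
  i=7: ✓ (witness j=8)
  i=8: ✓ (witness j=8)
  i=9: ✓ (witness j=10)
Positions where it holds: {0, 1, 2, 4, 5, 7, 8, 9} → 8.

8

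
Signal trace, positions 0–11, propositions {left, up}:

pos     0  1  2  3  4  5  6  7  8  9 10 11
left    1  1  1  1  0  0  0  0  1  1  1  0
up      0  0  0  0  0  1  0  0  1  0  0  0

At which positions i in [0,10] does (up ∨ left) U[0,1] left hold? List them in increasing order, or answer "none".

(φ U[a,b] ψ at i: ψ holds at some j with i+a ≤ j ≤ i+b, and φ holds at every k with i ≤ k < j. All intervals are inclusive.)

0, 1, 2, 3, 8, 9, 10

Evaluate at each i in [0,10]:
  i=0: ✓ (rhs at j=0)
  i=1: ✓ (rhs at j=1)
  i=2: ✓ (rhs at j=2)
  i=3: ✓ (rhs at j=3)
  i=4: ✗ (no rhs in [4,5])
  i=5: ✗ (no rhs in [5,6])
  i=6: ✗ (no rhs in [6,7])
  i=7: ✗ (lhs fails at k=7 before rhs at j=8)
  i=8: ✓ (rhs at j=8)
  i=9: ✓ (rhs at j=9)
  i=10: ✓ (rhs at j=10)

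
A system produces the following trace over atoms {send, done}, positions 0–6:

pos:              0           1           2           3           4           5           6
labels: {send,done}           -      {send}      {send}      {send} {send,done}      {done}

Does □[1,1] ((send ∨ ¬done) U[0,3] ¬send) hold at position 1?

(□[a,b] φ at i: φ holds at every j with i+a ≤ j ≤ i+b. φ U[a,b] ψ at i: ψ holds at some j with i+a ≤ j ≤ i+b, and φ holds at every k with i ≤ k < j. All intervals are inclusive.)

No

Check ((send ∨ ¬done) U[0,3] ¬send) at every j in [2,2]:
  j=2: fails
Fails at j=2 → formula fails.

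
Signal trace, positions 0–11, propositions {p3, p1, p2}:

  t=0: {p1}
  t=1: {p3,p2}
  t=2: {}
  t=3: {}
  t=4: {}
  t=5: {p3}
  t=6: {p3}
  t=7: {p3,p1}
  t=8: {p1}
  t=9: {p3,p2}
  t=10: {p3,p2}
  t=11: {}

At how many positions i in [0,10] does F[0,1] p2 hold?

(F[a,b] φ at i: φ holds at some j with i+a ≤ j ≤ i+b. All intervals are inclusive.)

5

Evaluate at each i in [0,10]:
  i=0: ✓ (witness j=1)
  i=1: ✓ (witness j=1)
  i=2: ✗ (none in [2,3])
  i=3: ✗ (none in [3,4])
  i=4: ✗ (none in [4,5])
  i=5: ✗ (none in [5,6])
  i=6: ✗ (none in [6,7])
  i=7: ✗ (none in [7,8])
  i=8: ✓ (witness j=9)
  i=9: ✓ (witness j=9)
  i=10: ✓ (witness j=10)
Positions where it holds: {0, 1, 8, 9, 10} → 5.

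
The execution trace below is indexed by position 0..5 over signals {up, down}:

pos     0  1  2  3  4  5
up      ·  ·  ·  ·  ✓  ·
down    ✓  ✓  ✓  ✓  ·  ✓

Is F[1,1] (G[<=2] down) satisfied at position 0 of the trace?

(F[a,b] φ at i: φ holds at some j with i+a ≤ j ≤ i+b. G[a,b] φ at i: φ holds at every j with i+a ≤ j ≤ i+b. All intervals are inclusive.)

Yes

Check G[<=2] down at each j in [1,1]:
  j=1: holds on [1,3]
Found at j=1 → formula holds.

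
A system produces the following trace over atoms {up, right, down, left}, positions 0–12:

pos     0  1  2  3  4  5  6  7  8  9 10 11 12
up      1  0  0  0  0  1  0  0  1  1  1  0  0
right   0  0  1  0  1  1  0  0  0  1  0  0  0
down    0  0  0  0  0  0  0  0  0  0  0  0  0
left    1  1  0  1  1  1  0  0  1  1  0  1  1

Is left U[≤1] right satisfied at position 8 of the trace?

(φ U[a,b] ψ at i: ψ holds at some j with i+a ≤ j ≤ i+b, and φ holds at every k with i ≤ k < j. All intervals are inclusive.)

Yes

Need some j in [8,9] with right, and left at every k in [8,j-1].
  j=8: right false.
  j=9: right holds; left holds at every k in [8,8] → satisfied.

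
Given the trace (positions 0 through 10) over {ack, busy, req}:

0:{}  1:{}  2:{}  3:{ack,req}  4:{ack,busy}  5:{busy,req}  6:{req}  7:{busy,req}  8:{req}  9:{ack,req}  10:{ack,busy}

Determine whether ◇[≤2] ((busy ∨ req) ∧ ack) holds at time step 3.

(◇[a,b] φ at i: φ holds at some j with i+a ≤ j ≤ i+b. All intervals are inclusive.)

Holds

Check ((busy ∨ req) ∧ ack) at each j in [3,5]:
  j=3: true
  j=4: true
  j=5: false
Found at j=3 → formula holds.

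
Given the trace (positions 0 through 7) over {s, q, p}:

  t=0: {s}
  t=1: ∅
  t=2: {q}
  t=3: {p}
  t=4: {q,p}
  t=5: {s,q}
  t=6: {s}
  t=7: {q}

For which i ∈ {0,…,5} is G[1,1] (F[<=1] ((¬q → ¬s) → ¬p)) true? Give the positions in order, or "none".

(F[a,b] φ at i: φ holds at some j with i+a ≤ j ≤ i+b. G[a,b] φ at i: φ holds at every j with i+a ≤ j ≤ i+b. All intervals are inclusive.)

Evaluate at each i in [0,5]:
  i=0: ✓ (all of [1,1])
  i=1: ✓ (all of [2,2])
  i=2: ✗ (fails at j=3)
  i=3: ✓ (all of [4,4])
  i=4: ✓ (all of [5,5])
  i=5: ✓ (all of [6,6])

0, 1, 3, 4, 5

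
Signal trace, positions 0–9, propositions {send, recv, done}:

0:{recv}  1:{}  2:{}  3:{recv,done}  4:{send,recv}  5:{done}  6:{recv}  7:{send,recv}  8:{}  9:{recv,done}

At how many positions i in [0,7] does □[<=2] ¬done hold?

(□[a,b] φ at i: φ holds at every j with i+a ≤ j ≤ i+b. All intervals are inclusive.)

2

Evaluate at each i in [0,7]:
  i=0: ✓ (all of [0,2])
  i=1: ✗ (fails at j=3)
  i=2: ✗ (fails at j=3)
  i=3: ✗ (fails at j=3)
  i=4: ✗ (fails at j=5)
  i=5: ✗ (fails at j=5)
  i=6: ✓ (all of [6,8])
  i=7: ✗ (fails at j=9)
Positions where it holds: {0, 6} → 2.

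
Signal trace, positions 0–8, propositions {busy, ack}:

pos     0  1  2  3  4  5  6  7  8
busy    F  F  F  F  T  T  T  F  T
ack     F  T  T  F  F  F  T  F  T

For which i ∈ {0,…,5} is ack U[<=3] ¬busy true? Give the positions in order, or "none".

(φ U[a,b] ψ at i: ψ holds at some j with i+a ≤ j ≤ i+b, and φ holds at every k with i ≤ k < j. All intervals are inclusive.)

Evaluate at each i in [0,5]:
  i=0: ✓ (rhs at j=0)
  i=1: ✓ (rhs at j=1)
  i=2: ✓ (rhs at j=2)
  i=3: ✓ (rhs at j=3)
  i=4: ✗ (lhs fails at k=4 before rhs at j=7)
  i=5: ✗ (lhs fails at k=5 before rhs at j=7)

0, 1, 2, 3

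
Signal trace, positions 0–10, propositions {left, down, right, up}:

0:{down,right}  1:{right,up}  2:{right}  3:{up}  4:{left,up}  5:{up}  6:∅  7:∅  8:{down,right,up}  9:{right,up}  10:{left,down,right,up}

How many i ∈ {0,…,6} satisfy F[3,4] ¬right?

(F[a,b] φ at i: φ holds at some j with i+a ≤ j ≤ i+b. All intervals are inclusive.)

Evaluate at each i in [0,6]:
  i=0: ✓ (witness j=3)
  i=1: ✓ (witness j=4)
  i=2: ✓ (witness j=5)
  i=3: ✓ (witness j=6)
  i=4: ✓ (witness j=7)
  i=5: ✗ (none in [8,9])
  i=6: ✗ (none in [9,10])
Positions where it holds: {0, 1, 2, 3, 4} → 5.

5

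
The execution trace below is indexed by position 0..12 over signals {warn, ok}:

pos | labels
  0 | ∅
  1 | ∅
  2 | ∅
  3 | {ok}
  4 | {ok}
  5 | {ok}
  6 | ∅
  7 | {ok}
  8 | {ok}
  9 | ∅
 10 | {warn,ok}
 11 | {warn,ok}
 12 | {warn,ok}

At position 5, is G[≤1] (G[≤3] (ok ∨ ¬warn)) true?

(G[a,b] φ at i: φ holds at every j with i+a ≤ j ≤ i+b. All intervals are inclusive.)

Yes

Check G[≤3] (ok ∨ ¬warn) at every j in [5,6]:
  j=5: holds on [5,8]
  j=6: holds on [6,9]
All positions satisfy it → formula holds.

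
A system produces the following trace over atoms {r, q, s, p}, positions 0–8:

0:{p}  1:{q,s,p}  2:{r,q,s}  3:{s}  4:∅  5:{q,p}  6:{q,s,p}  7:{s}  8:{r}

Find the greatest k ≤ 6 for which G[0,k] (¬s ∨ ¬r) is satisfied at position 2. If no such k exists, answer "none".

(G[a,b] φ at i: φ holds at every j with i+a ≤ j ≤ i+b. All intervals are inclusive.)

(¬s ∨ ¬r) must hold from j=2 onward; find where it first fails.
  j=2: fails → no k works.

none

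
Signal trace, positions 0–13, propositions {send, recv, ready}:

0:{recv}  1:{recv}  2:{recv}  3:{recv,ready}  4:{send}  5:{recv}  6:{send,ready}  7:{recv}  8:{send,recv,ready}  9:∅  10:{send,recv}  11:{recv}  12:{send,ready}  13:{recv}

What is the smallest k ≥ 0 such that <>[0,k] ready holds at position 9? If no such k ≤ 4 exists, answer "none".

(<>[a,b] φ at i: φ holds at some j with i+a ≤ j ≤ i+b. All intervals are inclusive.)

Scan j = 9,10,… for ready:
  j=9: fails
  j=10: fails
  j=11: fails
  j=12: holds
First hit at j=12, so smallest k = 12-9 = 3.

3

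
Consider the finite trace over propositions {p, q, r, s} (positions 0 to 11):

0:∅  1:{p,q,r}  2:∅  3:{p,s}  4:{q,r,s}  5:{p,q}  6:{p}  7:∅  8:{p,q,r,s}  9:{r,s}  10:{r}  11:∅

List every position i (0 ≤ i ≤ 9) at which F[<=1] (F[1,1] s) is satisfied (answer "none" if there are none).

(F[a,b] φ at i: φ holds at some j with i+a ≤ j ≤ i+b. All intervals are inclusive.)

1, 2, 3, 6, 7, 8

Evaluate at each i in [0,9]:
  i=0: ✗ (none in [0,1])
  i=1: ✓ (witness j=2)
  i=2: ✓ (witness j=2)
  i=3: ✓ (witness j=3)
  i=4: ✗ (none in [4,5])
  i=5: ✗ (none in [5,6])
  i=6: ✓ (witness j=7)
  i=7: ✓ (witness j=7)
  i=8: ✓ (witness j=8)
  i=9: ✗ (none in [9,10])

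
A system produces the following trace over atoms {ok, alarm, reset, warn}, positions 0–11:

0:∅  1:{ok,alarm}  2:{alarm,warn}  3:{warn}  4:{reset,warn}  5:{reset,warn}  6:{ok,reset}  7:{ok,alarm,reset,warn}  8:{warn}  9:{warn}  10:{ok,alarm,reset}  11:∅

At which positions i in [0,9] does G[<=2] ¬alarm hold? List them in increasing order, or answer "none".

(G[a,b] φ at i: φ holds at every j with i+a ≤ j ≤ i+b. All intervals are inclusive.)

Evaluate at each i in [0,9]:
  i=0: ✗ (fails at j=1)
  i=1: ✗ (fails at j=1)
  i=2: ✗ (fails at j=2)
  i=3: ✓ (all of [3,5])
  i=4: ✓ (all of [4,6])
  i=5: ✗ (fails at j=7)
  i=6: ✗ (fails at j=7)
  i=7: ✗ (fails at j=7)
  i=8: ✗ (fails at j=10)
  i=9: ✗ (fails at j=10)

3, 4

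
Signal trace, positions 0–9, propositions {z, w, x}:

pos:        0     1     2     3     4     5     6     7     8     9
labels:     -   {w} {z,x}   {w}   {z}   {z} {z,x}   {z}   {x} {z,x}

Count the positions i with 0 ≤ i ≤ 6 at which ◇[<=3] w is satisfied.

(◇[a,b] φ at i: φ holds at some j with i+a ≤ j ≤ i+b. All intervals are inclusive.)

4

Evaluate at each i in [0,6]:
  i=0: ✓ (witness j=1)
  i=1: ✓ (witness j=1)
  i=2: ✓ (witness j=3)
  i=3: ✓ (witness j=3)
  i=4: ✗ (none in [4,7])
  i=5: ✗ (none in [5,8])
  i=6: ✗ (none in [6,9])
Positions where it holds: {0, 1, 2, 3} → 4.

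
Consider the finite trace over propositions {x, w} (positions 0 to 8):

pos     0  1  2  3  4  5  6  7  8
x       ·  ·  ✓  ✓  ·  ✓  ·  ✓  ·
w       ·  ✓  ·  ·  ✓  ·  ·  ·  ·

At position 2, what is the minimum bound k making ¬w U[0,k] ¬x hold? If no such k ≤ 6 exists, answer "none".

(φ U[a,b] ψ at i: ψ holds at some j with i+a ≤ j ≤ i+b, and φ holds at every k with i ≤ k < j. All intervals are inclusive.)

Need earliest j ≥ 2 with ¬x, and ¬w at every k in [2,j-1].
  j=2: rhs fails.
  j=3: rhs fails.
  j=4: rhs holds; lhs holds on [2,3]. k = 2.

2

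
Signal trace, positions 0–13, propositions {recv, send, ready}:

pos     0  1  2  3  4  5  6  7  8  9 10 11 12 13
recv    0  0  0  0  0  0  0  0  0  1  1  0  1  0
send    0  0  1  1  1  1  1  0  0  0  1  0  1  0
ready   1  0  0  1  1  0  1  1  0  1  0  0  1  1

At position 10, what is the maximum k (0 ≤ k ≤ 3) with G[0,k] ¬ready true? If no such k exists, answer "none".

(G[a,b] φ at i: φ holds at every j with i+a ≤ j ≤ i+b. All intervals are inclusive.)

¬ready must hold from j=10 onward; find where it first fails.
  j=10: holds
  j=11: holds
  j=12: fails
Holds on [10,11], so largest k = 1.

1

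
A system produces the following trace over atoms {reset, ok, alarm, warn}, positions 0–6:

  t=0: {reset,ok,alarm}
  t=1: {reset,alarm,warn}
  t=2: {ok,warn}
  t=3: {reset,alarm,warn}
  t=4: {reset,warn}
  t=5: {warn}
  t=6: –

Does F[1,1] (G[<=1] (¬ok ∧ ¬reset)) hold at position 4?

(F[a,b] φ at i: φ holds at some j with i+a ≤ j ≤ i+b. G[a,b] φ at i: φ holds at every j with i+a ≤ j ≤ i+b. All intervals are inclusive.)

Check G[<=1] (¬ok ∧ ¬reset) at each j in [5,5]:
  j=5: holds on [5,6]
Found at j=5 → formula holds.

Yes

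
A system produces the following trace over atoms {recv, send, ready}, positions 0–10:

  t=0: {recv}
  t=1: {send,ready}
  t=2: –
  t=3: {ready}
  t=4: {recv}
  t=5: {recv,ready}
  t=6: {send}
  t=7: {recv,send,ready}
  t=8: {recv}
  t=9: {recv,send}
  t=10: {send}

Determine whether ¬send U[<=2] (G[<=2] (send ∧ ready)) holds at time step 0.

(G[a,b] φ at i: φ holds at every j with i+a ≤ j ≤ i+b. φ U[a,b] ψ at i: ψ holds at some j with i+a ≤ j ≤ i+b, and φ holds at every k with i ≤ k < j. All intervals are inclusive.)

False

Need some j in [0,2] with G[<=2] (send ∧ ready), and ¬send at every k in [0,j-1].
  j=0: G[<=2] (send ∧ ready) — fails at 0.
  j=1: G[<=2] (send ∧ ready) — fails at 2.
  j=2: G[<=2] (send ∧ ready) — fails at 2.
No j in the window works → until fails.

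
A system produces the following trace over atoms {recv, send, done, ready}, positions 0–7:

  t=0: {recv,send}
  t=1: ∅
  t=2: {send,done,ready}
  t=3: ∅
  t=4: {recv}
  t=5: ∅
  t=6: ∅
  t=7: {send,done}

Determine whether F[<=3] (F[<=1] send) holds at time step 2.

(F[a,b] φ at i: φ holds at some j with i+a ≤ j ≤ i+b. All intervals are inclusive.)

Check F[<=1] send at each j in [2,5]:
  j=2: holds (witness at 2)
  j=3: fails (none in [3,4])
  j=4: fails (none in [4,5])
  j=5: fails (none in [5,6])
Found at j=2 → formula holds.

Yes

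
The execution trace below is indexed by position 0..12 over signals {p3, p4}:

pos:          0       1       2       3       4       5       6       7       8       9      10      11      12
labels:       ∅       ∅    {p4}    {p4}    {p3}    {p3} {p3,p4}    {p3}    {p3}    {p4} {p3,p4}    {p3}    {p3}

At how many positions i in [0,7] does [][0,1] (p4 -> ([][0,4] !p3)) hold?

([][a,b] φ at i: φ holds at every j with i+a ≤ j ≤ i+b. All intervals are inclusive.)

Evaluate at each i in [0,7]:
  i=0: ✓ (all of [0,1])
  i=1: ✗ (fails at j=2)
  i=2: ✗ (fails at j=2)
  i=3: ✗ (fails at j=3)
  i=4: ✓ (all of [4,5])
  i=5: ✗ (fails at j=6)
  i=6: ✗ (fails at j=6)
  i=7: ✓ (all of [7,8])
Positions where it holds: {0, 4, 7} → 3.

3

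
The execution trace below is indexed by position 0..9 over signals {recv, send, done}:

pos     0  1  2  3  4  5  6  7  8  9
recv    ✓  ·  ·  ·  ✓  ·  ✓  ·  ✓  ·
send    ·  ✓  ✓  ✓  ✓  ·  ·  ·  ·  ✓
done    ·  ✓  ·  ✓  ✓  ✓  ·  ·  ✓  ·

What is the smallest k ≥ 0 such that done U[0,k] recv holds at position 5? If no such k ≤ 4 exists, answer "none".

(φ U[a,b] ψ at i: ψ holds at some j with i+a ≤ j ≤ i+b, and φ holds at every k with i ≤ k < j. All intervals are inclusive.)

Need earliest j ≥ 5 with recv, and done at every k in [5,j-1].
  j=5: rhs fails.
  j=6: rhs holds; lhs holds on [5,5]. k = 1.

1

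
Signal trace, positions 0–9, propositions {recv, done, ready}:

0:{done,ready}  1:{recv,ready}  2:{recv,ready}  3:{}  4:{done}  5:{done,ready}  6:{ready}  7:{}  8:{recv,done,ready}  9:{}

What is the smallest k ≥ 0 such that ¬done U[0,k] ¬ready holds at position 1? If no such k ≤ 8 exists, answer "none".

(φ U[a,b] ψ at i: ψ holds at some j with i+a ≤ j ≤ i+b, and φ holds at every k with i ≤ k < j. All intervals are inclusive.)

2

Need earliest j ≥ 1 with ¬ready, and ¬done at every k in [1,j-1].
  j=1: rhs fails.
  j=2: rhs fails.
  j=3: rhs holds; lhs holds on [1,2]. k = 2.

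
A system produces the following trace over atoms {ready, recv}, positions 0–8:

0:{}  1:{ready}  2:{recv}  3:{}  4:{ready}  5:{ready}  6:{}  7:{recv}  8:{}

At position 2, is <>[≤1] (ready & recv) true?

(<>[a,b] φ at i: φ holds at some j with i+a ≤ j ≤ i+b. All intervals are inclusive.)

Check (ready & recv) at each j in [2,3]:
  j=2: false
  j=3: false
No position in the window satisfies it → formula fails.

False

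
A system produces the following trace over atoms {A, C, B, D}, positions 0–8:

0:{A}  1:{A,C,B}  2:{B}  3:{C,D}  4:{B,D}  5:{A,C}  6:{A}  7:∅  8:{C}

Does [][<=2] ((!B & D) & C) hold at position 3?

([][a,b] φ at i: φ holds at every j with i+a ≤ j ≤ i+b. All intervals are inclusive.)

Check ((!B & D) & C) at every j in [3,5]:
  j=3: true
  j=4: false
  j=5: false
Fails at j=4 → formula fails.

Does not hold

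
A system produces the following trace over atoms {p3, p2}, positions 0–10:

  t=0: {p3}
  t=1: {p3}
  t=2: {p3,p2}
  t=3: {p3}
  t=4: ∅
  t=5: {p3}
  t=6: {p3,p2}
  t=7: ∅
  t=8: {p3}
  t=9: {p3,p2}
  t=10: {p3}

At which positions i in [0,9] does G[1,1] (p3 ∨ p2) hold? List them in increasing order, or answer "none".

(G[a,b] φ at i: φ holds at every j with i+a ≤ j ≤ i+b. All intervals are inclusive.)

0, 1, 2, 4, 5, 7, 8, 9

Evaluate at each i in [0,9]:
  i=0: ✓ (all of [1,1])
  i=1: ✓ (all of [2,2])
  i=2: ✓ (all of [3,3])
  i=3: ✗ (fails at j=4)
  i=4: ✓ (all of [5,5])
  i=5: ✓ (all of [6,6])
  i=6: ✗ (fails at j=7)
  i=7: ✓ (all of [8,8])
  i=8: ✓ (all of [9,9])
  i=9: ✓ (all of [10,10])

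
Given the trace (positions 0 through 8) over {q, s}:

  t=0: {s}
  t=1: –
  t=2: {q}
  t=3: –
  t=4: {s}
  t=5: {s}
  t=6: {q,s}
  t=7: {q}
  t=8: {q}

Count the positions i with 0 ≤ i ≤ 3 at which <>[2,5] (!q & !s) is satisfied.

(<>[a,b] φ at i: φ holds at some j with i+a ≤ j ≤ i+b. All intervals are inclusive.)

Evaluate at each i in [0,3]:
  i=0: ✓ (witness j=3)
  i=1: ✓ (witness j=3)
  i=2: ✗ (none in [4,7])
  i=3: ✗ (none in [5,8])
Positions where it holds: {0, 1} → 2.

2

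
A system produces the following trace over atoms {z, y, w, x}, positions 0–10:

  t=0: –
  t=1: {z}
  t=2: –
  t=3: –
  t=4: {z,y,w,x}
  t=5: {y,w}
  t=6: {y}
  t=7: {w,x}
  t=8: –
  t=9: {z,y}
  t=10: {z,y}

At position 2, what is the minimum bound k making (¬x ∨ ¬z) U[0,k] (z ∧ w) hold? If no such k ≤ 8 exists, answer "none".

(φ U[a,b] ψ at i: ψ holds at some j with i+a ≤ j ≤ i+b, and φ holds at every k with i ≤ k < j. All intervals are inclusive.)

Need earliest j ≥ 2 with (z ∧ w), and (¬x ∨ ¬z) at every k in [2,j-1].
  j=2: rhs fails.
  j=3: rhs fails.
  j=4: rhs holds; lhs holds on [2,3]. k = 2.

2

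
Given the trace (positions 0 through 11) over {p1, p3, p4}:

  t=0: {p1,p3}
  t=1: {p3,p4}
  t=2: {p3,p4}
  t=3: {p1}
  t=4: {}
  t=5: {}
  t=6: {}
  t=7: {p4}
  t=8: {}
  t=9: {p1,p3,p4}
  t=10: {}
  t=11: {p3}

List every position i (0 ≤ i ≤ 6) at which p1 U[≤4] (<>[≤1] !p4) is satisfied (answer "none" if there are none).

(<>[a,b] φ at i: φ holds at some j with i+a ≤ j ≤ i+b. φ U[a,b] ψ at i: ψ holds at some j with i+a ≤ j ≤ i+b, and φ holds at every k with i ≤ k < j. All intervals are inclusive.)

Evaluate at each i in [0,6]:
  i=0: ✓ (rhs at j=0)
  i=1: ✗ (lhs fails at k=1 before rhs at j=2)
  i=2: ✓ (rhs at j=2)
  i=3: ✓ (rhs at j=3)
  i=4: ✓ (rhs at j=4)
  i=5: ✓ (rhs at j=5)
  i=6: ✓ (rhs at j=6)

0, 2, 3, 4, 5, 6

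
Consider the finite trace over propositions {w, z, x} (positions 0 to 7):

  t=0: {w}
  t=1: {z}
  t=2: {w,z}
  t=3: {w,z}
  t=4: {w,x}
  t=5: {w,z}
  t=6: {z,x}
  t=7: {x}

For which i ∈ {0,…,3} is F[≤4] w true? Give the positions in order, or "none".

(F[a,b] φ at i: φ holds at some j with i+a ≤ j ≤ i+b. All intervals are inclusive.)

Evaluate at each i in [0,3]:
  i=0: ✓ (witness j=0)
  i=1: ✓ (witness j=2)
  i=2: ✓ (witness j=2)
  i=3: ✓ (witness j=3)

0, 1, 2, 3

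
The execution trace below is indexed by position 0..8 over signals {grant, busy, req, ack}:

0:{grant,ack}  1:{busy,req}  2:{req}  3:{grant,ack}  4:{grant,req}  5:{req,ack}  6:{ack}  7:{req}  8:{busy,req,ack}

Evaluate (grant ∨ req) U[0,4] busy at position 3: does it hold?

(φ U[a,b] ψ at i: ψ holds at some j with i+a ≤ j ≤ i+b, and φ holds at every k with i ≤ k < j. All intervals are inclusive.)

Need some j in [3,7] with busy, and (grant ∨ req) at every k in [3,j-1].
  j=3: busy false.
  j=4: busy false.
  j=5: busy false.
  j=6: busy false.
  j=7: busy false.
No j in the window works → until fails.

No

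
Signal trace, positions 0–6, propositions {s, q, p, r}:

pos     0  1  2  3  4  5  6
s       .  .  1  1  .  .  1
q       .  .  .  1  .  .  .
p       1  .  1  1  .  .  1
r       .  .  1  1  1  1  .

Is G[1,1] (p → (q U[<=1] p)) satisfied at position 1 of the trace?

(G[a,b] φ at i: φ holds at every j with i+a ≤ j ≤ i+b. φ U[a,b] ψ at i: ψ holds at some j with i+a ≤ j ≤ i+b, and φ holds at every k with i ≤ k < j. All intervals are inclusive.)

True

Check (p → (q U[<=1] p)) at every j in [2,2]:
  j=2: antecedent true; consequent holds → ✓
All positions satisfy it → formula holds.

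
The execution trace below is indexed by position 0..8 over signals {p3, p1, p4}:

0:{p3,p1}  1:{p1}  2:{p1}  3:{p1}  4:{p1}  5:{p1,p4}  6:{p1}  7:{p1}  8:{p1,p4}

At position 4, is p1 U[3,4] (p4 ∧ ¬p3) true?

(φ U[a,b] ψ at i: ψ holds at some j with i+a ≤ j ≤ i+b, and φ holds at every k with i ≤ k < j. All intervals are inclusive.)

Need some j in [7,8] with (p4 ∧ ¬p3), and p1 at every k in [4,j-1].
  j=7: (p4 ∧ ¬p3) false.
  j=8: (p4 ∧ ¬p3) holds; p1 holds at every k in [4,7] → satisfied.

Yes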